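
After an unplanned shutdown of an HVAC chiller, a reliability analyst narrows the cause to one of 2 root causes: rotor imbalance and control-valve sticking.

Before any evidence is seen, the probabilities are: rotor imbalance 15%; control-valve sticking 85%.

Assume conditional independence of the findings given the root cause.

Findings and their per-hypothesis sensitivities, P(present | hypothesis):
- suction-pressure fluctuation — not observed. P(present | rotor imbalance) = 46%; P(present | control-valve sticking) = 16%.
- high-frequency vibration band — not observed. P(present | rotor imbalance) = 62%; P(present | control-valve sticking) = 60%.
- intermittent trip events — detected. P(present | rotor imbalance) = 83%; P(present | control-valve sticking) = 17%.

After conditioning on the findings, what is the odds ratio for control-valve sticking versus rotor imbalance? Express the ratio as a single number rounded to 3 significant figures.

The normalizing constant cancels in an odds ratio, so compute prior × likelihood for the two hypotheses only (using 1 − P(present | H) for each absent finding):
  control-valve sticking: 0.85 × (1 − 0.16) × (1 − 0.60) × 0.17 = 0.048552
  rotor imbalance: 0.15 × (1 − 0.46) × (1 − 0.62) × 0.83 = 0.025547
Posterior odds = 0.048552 / 0.025547 ≈ 1.90.

1.90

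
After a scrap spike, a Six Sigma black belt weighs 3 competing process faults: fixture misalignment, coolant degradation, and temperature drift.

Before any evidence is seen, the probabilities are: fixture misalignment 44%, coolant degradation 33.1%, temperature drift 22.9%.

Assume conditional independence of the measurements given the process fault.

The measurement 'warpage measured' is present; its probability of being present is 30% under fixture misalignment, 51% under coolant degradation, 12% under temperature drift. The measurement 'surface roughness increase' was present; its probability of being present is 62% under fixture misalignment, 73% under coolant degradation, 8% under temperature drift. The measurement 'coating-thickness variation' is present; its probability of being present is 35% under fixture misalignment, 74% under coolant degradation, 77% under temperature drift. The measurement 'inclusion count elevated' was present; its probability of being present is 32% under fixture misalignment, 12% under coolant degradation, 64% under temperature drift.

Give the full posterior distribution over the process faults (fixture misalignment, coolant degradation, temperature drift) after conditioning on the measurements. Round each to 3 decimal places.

0.433, 0.516, 0.051

By Bayes' rule with conditional independence, the unnormalized weight for each hypothesis is prior × ∏ likelihoods:
  fixture misalignment: 0.440 × 0.30 × 0.62 × 0.35 × 0.32 = 0.0091661
  coolant degradation: 0.331 × 0.51 × 0.73 × 0.74 × 0.12 = 0.010943
  temperature drift: 0.229 × 0.12 × 0.08 × 0.77 × 0.64 = 0.0010834
Normalizing constant Z = 0.0091661 + 0.010943 + 0.0010834 = 0.021192.
P(fixture misalignment | evidence) = 0.0091661 / 0.021192 ≈ 0.433
P(coolant degradation | evidence) = 0.010943 / 0.021192 ≈ 0.516
P(temperature drift | evidence) = 0.0010834 / 0.021192 ≈ 0.051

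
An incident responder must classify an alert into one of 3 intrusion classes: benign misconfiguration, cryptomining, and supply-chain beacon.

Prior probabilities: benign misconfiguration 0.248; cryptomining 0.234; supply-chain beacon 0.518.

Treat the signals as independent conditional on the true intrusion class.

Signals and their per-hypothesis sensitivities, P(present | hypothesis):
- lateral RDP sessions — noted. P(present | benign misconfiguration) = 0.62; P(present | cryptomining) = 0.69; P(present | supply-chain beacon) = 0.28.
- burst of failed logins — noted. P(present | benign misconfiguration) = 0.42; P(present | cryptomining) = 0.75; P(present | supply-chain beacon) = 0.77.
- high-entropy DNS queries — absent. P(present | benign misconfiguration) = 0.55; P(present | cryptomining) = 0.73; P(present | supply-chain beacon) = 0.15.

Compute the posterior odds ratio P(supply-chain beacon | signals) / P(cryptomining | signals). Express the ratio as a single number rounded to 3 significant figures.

2.90

Posterior odds equal prior odds times the likelihood ratio; only the two competing hypotheses matter (using 1 − P(present | H) for each absent signal).
  supply-chain beacon: 0.518 × 0.28 × 0.77 × (1 − 0.15) = 0.094929
  cryptomining: 0.234 × 0.69 × 0.75 × (1 − 0.73) = 0.032696
Odds(supply-chain beacon : cryptomining) = 0.094929 / 0.032696 ≈ 2.90.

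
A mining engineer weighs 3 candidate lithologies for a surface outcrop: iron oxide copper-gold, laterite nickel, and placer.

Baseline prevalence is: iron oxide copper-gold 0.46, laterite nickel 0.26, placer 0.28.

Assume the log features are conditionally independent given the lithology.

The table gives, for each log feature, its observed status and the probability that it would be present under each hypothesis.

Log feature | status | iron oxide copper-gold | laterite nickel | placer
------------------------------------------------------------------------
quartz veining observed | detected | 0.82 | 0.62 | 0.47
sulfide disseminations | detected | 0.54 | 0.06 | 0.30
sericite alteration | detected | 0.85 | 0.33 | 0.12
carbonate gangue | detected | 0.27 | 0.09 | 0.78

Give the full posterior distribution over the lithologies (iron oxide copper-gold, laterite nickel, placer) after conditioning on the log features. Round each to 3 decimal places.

0.921, 0.006, 0.073

Multiply each prior by the joint likelihood of the log feature pattern:
  iron oxide copper-gold: 0.46 × 0.82 × 0.54 × 0.85 × 0.27 = 0.046746
  laterite nickel: 0.26 × 0.62 × 0.06 × 0.33 × 0.09 = 0.00028726
  placer: 0.28 × 0.47 × 0.30 × 0.12 × 0.78 = 0.0036953
Normalizing constant Z = 0.046746 + 0.00028726 + 0.0036953 = 0.050729.
P(iron oxide copper-gold | evidence) = 0.046746 / 0.050729 ≈ 0.921
P(laterite nickel | evidence) = 0.00028726 / 0.050729 ≈ 0.006
P(placer | evidence) = 0.0036953 / 0.050729 ≈ 0.073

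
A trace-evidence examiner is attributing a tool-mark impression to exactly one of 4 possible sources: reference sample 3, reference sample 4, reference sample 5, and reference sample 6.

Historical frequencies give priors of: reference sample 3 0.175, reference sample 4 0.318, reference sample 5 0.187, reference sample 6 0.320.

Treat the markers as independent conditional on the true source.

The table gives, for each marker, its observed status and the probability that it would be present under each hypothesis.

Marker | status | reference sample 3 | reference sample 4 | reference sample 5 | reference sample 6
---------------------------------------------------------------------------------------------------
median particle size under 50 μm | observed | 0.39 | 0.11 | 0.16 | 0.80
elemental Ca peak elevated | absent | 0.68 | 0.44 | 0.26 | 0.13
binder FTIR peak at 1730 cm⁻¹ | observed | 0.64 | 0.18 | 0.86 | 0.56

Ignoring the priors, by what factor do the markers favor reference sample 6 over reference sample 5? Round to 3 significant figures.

3.83

Joint likelihood of the marker pattern under each hypothesis (using 1 − P(present | H) for each absent marker):
  reference sample 6: 0.80 × (1 − 0.13) × 0.56 = 0.38976
  reference sample 5: 0.16 × (1 − 0.26) × 0.86 = 0.10182
Bayes factor = 0.38976 / 0.10182 ≈ 3.83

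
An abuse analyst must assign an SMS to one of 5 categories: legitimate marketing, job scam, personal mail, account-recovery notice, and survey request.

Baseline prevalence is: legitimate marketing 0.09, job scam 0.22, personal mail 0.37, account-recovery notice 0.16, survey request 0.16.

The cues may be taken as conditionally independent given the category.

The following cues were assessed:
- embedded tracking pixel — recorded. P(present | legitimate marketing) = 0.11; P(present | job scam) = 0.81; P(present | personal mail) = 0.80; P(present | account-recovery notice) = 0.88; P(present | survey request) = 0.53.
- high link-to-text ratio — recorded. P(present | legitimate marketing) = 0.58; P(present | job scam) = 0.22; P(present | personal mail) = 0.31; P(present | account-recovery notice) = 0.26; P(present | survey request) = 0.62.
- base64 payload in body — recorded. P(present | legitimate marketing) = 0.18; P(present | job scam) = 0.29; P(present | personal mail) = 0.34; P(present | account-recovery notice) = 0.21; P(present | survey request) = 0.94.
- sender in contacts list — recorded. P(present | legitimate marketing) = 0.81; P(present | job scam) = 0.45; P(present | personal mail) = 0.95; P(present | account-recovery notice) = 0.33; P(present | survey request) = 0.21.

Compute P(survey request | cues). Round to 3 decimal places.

0.214

By Bayes' rule with conditional independence, the unnormalized weight for each hypothesis is prior × ∏ likelihoods:
  legitimate marketing: 0.09 × 0.11 × 0.58 × 0.18 × 0.81 = 0.00083718
  job scam: 0.22 × 0.81 × 0.22 × 0.29 × 0.45 = 0.0051161
  personal mail: 0.37 × 0.80 × 0.31 × 0.34 × 0.95 = 0.029638
  account-recovery notice: 0.16 × 0.88 × 0.26 × 0.21 × 0.33 = 0.0025369
  survey request: 0.16 × 0.53 × 0.62 × 0.94 × 0.21 = 0.010379
Marginal likelihood of the evidence = 0.048507.
P(survey request | evidence) = 0.010379 / 0.048507 ≈ 0.214.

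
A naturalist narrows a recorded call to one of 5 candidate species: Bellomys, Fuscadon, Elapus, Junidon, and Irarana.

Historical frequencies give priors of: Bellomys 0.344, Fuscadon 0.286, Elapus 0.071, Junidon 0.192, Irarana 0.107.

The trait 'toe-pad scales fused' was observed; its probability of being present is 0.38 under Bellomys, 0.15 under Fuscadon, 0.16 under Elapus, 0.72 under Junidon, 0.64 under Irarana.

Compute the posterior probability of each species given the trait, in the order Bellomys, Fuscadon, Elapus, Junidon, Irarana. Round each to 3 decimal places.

For each hypothesis, the unnormalized posterior weight is prior × likelihood:
  Bellomys: 0.344 × 0.38 = 0.13072
  Fuscadon: 0.286 × 0.15 = 0.0429
  Elapus: 0.071 × 0.16 = 0.01136
  Junidon: 0.192 × 0.72 = 0.13824
  Irarana: 0.107 × 0.64 = 0.06848
Normalizing constant Z = 0.13072 + 0.0429 + 0.01136 + 0.13824 + 0.06848 = 0.3917.
P(Bellomys | evidence) = 0.13072 / 0.3917 ≈ 0.334
P(Fuscadon | evidence) = 0.0429 / 0.3917 ≈ 0.110
P(Elapus | evidence) = 0.01136 / 0.3917 ≈ 0.029
P(Junidon | evidence) = 0.13824 / 0.3917 ≈ 0.353
P(Irarana | evidence) = 0.06848 / 0.3917 ≈ 0.175

0.334, 0.110, 0.029, 0.353, 0.175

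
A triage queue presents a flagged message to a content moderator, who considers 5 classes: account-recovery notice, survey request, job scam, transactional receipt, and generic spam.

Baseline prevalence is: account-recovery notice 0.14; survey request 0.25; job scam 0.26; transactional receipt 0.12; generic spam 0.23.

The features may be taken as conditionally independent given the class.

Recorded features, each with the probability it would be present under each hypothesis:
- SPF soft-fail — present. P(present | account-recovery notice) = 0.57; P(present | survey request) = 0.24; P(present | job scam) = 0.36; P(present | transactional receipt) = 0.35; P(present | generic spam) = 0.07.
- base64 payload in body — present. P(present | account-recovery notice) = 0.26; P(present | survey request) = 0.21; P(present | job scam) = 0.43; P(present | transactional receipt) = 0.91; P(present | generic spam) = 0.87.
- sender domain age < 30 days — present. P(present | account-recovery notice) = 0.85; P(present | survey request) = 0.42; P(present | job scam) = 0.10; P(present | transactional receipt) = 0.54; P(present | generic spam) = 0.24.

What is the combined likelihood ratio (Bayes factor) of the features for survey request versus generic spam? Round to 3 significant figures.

Joint likelihood of the feature pattern under each hypothesis:
  survey request: 0.24 × 0.21 × 0.42 = 0.021168
  generic spam: 0.07 × 0.87 × 0.24 = 0.014616
Bayes factor = 0.021168 / 0.014616 ≈ 1.45

1.45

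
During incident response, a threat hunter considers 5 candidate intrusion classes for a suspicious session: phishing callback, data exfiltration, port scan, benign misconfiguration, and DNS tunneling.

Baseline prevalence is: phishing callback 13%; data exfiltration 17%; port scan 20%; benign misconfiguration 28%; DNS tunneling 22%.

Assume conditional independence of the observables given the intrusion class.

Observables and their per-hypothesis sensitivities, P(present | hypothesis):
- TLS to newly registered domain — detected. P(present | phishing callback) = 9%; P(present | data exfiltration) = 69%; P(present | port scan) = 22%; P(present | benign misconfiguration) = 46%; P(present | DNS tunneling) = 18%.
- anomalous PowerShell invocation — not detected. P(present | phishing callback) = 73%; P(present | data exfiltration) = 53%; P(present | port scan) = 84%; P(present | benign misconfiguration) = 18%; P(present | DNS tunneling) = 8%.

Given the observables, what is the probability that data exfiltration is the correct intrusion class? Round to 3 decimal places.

By Bayes' rule with conditional independence, the unnormalized weight for each hypothesis is prior × ∏ likelihoods (using 1 − P(present | H) for each absent observable):
  phishing callback: 0.13 × 0.09 × (1 − 0.73) = 0.003159
  data exfiltration: 0.17 × 0.69 × (1 − 0.53) = 0.055131
  port scan: 0.20 × 0.22 × (1 − 0.84) = 0.00704
  benign misconfiguration: 0.28 × 0.46 × (1 − 0.18) = 0.10562
  DNS tunneling: 0.22 × 0.18 × (1 − 0.08) = 0.036432
The unnormalized weights sum to 0.20738.
P(data exfiltration | evidence) = 0.055131 / 0.20738 ≈ 0.266.

0.266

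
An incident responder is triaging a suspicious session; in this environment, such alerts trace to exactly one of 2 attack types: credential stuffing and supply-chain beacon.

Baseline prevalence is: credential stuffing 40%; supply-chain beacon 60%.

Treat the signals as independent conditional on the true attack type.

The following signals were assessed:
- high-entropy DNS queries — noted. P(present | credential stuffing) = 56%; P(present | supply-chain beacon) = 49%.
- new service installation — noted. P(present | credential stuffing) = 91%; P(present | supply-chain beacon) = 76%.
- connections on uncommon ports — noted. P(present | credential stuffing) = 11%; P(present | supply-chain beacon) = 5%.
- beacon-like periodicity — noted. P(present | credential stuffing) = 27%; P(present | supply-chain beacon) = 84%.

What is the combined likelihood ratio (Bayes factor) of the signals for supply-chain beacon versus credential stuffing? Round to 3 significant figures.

1.03

Take the product of per-signal likelihoods under each hypothesis, then divide.
  supply-chain beacon: 0.49 × 0.76 × 0.05 × 0.84 = 0.015641
  credential stuffing: 0.56 × 0.91 × 0.11 × 0.27 = 0.015135
Bayes factor = 0.015641 / 0.015135 ≈ 1.03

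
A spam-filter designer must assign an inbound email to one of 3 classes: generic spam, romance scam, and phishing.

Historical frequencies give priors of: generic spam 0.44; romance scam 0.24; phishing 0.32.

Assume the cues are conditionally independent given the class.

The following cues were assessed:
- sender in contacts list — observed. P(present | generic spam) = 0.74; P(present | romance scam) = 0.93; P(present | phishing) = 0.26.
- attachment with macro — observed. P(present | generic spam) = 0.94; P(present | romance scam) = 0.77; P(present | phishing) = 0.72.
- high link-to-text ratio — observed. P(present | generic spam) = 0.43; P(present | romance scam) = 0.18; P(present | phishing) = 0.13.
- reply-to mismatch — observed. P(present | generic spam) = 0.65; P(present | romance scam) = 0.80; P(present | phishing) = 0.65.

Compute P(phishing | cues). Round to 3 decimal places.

Multiply each prior by the joint likelihood of the cue pattern:
  generic spam: 0.44 × 0.74 × 0.94 × 0.43 × 0.65 = 0.085545
  romance scam: 0.24 × 0.93 × 0.77 × 0.18 × 0.80 = 0.024748
  phishing: 0.32 × 0.26 × 0.72 × 0.13 × 0.65 = 0.0050619
Marginal likelihood of the evidence = 0.11536.
P(phishing | evidence) = 0.0050619 / 0.11536 ≈ 0.044.

0.044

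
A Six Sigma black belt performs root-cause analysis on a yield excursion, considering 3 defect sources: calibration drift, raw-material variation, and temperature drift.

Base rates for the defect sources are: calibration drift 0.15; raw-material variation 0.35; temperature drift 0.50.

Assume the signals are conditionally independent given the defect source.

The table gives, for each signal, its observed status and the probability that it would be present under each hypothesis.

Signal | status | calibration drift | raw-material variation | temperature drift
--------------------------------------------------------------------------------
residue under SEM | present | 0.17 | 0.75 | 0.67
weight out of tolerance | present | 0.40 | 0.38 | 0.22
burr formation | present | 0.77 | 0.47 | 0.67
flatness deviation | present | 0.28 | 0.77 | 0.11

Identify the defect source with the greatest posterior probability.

By Bayes' rule with conditional independence, the unnormalized weight for each hypothesis is prior × ∏ likelihoods:
  calibration drift: 0.15 × 0.17 × 0.40 × 0.77 × 0.28 = 0.0021991
  raw-material variation: 0.35 × 0.75 × 0.38 × 0.47 × 0.77 = 0.0361
  temperature drift: 0.50 × 0.67 × 0.22 × 0.67 × 0.11 = 0.0054317
Normalizing constant Z = 0.0021991 + 0.0361 + 0.0054317 = 0.04373.
P(calibration drift | evidence) ≈ 0.0021991 / 0.04373 ≈ 0.050
P(raw-material variation | evidence) ≈ 0.0361 / 0.04373 ≈ 0.826
P(temperature drift | evidence) ≈ 0.0054317 / 0.04373 ≈ 0.124
The largest is 0.826, so raw-material variation is most probable.

raw-material variation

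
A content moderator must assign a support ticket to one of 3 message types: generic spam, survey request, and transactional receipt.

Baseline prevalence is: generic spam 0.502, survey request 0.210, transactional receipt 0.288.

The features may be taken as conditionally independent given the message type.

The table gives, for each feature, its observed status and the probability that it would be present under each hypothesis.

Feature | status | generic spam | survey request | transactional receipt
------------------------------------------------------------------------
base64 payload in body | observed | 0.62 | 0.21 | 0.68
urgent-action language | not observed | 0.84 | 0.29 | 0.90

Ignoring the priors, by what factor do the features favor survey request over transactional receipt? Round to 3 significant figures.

2.19

Take the product of per-feature likelihoods under each hypothesis (using 1 − P(present | H) for each absent feature), then divide.
  survey request: 0.21 × (1 − 0.29) = 0.1491
  transactional receipt: 0.68 × (1 − 0.90) = 0.068
Bayes factor = 0.1491 / 0.068 ≈ 2.19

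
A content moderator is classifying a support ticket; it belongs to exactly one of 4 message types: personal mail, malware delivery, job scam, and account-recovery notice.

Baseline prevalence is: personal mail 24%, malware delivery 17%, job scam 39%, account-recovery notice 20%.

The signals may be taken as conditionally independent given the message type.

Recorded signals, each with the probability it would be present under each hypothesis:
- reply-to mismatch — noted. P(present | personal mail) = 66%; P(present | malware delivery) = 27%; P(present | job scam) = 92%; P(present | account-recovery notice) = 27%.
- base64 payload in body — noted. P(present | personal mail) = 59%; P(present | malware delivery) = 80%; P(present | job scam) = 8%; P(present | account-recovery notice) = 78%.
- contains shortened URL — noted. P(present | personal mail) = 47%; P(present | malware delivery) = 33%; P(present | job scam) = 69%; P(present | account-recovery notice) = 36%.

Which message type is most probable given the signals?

personal mail

Multiply each prior by the joint likelihood of the signal pattern:
  personal mail: 0.24 × 0.66 × 0.59 × 0.47 = 0.043924
  malware delivery: 0.17 × 0.27 × 0.80 × 0.33 = 0.012118
  job scam: 0.39 × 0.92 × 0.08 × 0.69 = 0.019806
  account-recovery notice: 0.20 × 0.27 × 0.78 × 0.36 = 0.015163
The unnormalized weights sum to 0.091011.
P(personal mail | evidence) ≈ 0.043924 / 0.091011 ≈ 0.483
P(malware delivery | evidence) ≈ 0.012118 / 0.091011 ≈ 0.133
P(job scam | evidence) ≈ 0.019806 / 0.091011 ≈ 0.218
P(account-recovery notice | evidence) ≈ 0.015163 / 0.091011 ≈ 0.167
The largest is 0.483, so personal mail is most probable.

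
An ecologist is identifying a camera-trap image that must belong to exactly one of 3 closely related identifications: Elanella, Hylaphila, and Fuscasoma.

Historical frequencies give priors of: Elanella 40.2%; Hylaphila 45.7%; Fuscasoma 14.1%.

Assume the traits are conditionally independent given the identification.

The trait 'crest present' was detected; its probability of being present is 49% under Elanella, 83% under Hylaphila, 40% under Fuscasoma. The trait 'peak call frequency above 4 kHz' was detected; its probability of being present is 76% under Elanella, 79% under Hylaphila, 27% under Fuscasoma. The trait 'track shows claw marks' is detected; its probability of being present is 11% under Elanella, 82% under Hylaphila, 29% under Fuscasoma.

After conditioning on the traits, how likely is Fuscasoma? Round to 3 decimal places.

For each hypothesis, the unnormalized posterior weight is prior × product of the trait likelihoods:
  Elanella: 0.402 × 0.49 × 0.76 × 0.11 = 0.016468
  Hylaphila: 0.457 × 0.83 × 0.79 × 0.82 = 0.24572
  Fuscasoma: 0.141 × 0.40 × 0.27 × 0.29 = 0.0044161
Normalizing constant Z = 0.016468 + 0.24572 + 0.0044161 = 0.2666.
P(Fuscasoma | evidence) = 0.0044161 / 0.2666 ≈ 0.017.

0.017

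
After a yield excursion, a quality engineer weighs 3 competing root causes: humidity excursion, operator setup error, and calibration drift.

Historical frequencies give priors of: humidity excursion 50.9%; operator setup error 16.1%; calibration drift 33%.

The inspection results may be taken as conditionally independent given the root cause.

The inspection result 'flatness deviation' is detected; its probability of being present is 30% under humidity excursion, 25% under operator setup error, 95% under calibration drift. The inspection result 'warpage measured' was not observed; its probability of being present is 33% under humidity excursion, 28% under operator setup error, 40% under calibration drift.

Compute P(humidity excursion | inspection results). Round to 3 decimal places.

0.320

For each hypothesis, the unnormalized posterior weight is prior × product of the inspection result likelihoods (using 1 − P(present | H) for each absent inspection result):
  humidity excursion: 0.509 × 0.30 × (1 − 0.33) = 0.10231
  operator setup error: 0.161 × 0.25 × (1 − 0.28) = 0.02898
  calibration drift: 0.330 × 0.95 × (1 − 0.40) = 0.1881
Normalizing constant Z = 0.10231 + 0.02898 + 0.1881 = 0.31939.
P(humidity excursion | evidence) = 0.10231 / 0.31939 ≈ 0.320.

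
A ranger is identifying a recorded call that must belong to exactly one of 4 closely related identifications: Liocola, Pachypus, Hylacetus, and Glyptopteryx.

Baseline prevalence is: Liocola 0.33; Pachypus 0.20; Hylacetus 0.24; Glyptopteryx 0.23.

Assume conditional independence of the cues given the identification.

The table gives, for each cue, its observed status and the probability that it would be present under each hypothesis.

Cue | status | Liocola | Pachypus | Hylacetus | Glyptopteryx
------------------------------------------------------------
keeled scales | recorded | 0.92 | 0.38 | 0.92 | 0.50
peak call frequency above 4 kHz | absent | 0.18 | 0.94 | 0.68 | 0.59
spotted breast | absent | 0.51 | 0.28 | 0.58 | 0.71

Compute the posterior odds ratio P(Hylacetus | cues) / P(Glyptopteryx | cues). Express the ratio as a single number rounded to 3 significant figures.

Posterior odds equal prior odds times the likelihood ratio; only the two competing hypotheses matter (using 1 − P(present | H) for each absent cue).
  Hylacetus: 0.24 × 0.92 × (1 − 0.68) × (1 − 0.58) = 0.029676
  Glyptopteryx: 0.23 × 0.50 × (1 − 0.59) × (1 − 0.71) = 0.013674
Odds(Hylacetus : Glyptopteryx) = 0.029676 / 0.013674 ≈ 2.17.

2.17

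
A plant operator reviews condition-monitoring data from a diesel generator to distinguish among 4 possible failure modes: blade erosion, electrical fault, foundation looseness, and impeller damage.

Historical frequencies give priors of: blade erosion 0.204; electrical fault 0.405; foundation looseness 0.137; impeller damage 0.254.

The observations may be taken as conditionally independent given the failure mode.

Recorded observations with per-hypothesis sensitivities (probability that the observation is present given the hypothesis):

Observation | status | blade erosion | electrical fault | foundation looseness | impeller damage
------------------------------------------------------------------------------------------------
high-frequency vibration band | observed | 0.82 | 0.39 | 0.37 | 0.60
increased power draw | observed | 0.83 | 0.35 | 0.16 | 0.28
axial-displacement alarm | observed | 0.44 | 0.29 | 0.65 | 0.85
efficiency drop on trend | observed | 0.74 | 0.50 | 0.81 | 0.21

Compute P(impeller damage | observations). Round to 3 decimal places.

For each hypothesis, the unnormalized posterior weight is prior × product of the observation likelihoods:
  blade erosion: 0.204 × 0.82 × 0.83 × 0.44 × 0.74 = 0.045207
  electrical fault: 0.405 × 0.39 × 0.35 × 0.29 × 0.50 = 0.008016
  foundation looseness: 0.137 × 0.37 × 0.16 × 0.65 × 0.81 = 0.0042701
  impeller damage: 0.254 × 0.60 × 0.28 × 0.85 × 0.21 = 0.007617
The unnormalized weights sum to 0.06511.
P(impeller damage | evidence) = 0.007617 / 0.06511 ≈ 0.117.

0.117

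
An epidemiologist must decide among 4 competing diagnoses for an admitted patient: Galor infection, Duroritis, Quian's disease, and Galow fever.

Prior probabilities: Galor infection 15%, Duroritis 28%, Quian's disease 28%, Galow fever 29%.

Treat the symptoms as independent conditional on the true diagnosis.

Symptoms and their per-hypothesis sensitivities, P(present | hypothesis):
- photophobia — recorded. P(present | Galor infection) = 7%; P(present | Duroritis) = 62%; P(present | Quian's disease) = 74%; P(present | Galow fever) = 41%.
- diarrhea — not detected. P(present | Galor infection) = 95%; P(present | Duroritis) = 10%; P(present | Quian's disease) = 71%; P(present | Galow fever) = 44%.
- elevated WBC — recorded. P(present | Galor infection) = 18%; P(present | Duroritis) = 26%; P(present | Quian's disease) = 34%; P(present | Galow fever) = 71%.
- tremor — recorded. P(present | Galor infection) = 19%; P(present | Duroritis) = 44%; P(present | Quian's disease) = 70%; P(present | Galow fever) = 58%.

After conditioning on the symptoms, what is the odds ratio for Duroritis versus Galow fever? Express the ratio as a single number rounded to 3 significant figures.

0.652

Posterior odds equal prior odds times the likelihood ratio; only the two competing hypotheses matter (using 1 − P(present | H) for each absent symptom).
  Duroritis: 0.28 × 0.62 × (1 − 0.10) × 0.26 × 0.44 = 0.017874
  Galow fever: 0.29 × 0.41 × (1 − 0.44) × 0.71 × 0.58 = 0.027419
Posterior odds = 0.017874 / 0.027419 ≈ 0.652.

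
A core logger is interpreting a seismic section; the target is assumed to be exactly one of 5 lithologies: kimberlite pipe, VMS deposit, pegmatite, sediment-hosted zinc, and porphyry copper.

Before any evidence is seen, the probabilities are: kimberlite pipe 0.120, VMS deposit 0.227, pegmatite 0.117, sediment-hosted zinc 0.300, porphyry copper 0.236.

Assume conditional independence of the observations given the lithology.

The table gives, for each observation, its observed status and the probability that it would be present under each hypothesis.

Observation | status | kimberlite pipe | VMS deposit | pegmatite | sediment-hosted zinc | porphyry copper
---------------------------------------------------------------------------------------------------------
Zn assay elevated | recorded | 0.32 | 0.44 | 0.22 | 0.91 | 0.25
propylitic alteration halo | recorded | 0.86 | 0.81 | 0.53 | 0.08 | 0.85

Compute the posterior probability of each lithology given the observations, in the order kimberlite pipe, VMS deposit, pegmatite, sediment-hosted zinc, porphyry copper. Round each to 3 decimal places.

0.165, 0.405, 0.068, 0.109, 0.251

By Bayes' rule with conditional independence, the unnormalized weight for each hypothesis is prior × ∏ likelihoods:
  kimberlite pipe: 0.120 × 0.32 × 0.86 = 0.033024
  VMS deposit: 0.227 × 0.44 × 0.81 = 0.080903
  pegmatite: 0.117 × 0.22 × 0.53 = 0.013642
  sediment-hosted zinc: 0.300 × 0.91 × 0.08 = 0.02184
  porphyry copper: 0.236 × 0.25 × 0.85 = 0.05015
The unnormalized weights sum to 0.19956.
P(kimberlite pipe | evidence) = 0.033024 / 0.19956 ≈ 0.165
P(VMS deposit | evidence) = 0.080903 / 0.19956 ≈ 0.405
P(pegmatite | evidence) = 0.013642 / 0.19956 ≈ 0.068
P(sediment-hosted zinc | evidence) = 0.02184 / 0.19956 ≈ 0.109
P(porphyry copper | evidence) = 0.05015 / 0.19956 ≈ 0.251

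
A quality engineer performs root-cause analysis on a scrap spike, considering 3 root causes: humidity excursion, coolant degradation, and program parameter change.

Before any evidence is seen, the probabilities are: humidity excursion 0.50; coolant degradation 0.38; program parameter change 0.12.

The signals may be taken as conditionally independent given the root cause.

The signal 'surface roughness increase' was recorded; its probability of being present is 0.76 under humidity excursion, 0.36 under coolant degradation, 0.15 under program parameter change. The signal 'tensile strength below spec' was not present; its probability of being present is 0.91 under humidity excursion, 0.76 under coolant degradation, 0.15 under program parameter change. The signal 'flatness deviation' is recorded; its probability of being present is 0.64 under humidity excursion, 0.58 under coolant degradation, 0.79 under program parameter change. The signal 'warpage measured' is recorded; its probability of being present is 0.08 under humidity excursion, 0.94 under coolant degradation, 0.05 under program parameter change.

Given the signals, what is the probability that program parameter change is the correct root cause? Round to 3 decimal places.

0.030

Multiply each prior by the joint likelihood of the signal pattern (using 1 − P(present | H) for each absent signal):
  humidity excursion: 0.50 × 0.76 × (1 − 0.91) × 0.64 × 0.08 = 0.001751
  coolant degradation: 0.38 × 0.36 × (1 − 0.76) × 0.58 × 0.94 = 0.0179
  program parameter change: 0.12 × 0.15 × (1 − 0.15) × 0.79 × 0.05 = 0.00060435
Normalizing constant Z = 0.001751 + 0.0179 + 0.00060435 = 0.020255.
P(program parameter change | evidence) = 0.00060435 / 0.020255 ≈ 0.030.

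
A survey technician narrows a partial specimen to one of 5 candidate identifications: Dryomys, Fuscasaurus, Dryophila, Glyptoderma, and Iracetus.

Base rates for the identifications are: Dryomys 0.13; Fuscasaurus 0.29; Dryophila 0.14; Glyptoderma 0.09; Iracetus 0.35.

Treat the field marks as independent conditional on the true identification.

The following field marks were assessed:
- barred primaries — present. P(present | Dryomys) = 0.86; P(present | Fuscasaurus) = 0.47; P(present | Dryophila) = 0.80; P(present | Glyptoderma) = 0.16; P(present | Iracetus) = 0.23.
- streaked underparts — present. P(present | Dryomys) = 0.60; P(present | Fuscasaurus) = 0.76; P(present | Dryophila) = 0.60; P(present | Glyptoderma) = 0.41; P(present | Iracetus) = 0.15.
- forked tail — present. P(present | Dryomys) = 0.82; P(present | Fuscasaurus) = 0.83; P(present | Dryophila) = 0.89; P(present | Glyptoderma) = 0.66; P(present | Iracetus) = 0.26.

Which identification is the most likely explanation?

For each hypothesis, the unnormalized posterior weight is prior × product of the field mark likelihoods:
  Dryomys: 0.13 × 0.86 × 0.60 × 0.82 = 0.055006
  Fuscasaurus: 0.29 × 0.47 × 0.76 × 0.83 = 0.085978
  Dryophila: 0.14 × 0.80 × 0.60 × 0.89 = 0.059808
  Glyptoderma: 0.09 × 0.16 × 0.41 × 0.66 = 0.0038966
  Iracetus: 0.35 × 0.23 × 0.15 × 0.26 = 0.0031395
Normalizing constant Z = 0.055006 + 0.085978 + 0.059808 + 0.0038966 + 0.0031395 = 0.20783.
P(Dryomys | evidence) ≈ 0.055006 / 0.20783 ≈ 0.265
P(Fuscasaurus | evidence) ≈ 0.085978 / 0.20783 ≈ 0.414
P(Dryophila | evidence) ≈ 0.059808 / 0.20783 ≈ 0.288
P(Glyptoderma | evidence) ≈ 0.0038966 / 0.20783 ≈ 0.019
P(Iracetus | evidence) ≈ 0.0031395 / 0.20783 ≈ 0.015
The largest is 0.414, so Fuscasaurus is most probable.

Fuscasaurus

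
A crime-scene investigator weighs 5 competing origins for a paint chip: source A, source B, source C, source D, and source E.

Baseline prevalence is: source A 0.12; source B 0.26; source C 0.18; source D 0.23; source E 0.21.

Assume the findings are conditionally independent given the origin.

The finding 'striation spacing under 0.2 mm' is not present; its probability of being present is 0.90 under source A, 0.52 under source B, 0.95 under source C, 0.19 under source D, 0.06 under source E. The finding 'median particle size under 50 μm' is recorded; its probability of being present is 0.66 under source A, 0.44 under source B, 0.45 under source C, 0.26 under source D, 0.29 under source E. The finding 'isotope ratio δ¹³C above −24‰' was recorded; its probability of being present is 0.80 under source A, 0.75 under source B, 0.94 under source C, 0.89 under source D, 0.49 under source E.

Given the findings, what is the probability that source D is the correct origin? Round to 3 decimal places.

By Bayes' rule with conditional independence, the unnormalized weight for each hypothesis is prior × ∏ likelihoods (using 1 − P(present | H) for each absent finding):
  source A: 0.12 × (1 − 0.90) × 0.66 × 0.80 = 0.006336
  source B: 0.26 × (1 − 0.52) × 0.44 × 0.75 = 0.041184
  source C: 0.18 × (1 − 0.95) × 0.45 × 0.94 = 0.003807
  source D: 0.23 × (1 − 0.19) × 0.26 × 0.89 = 0.04311
  source E: 0.21 × (1 − 0.06) × 0.29 × 0.49 = 0.028051
Normalizing constant Z = 0.006336 + 0.041184 + 0.003807 + 0.04311 + 0.028051 = 0.12249.
P(source D | evidence) = 0.04311 / 0.12249 ≈ 0.352.

0.352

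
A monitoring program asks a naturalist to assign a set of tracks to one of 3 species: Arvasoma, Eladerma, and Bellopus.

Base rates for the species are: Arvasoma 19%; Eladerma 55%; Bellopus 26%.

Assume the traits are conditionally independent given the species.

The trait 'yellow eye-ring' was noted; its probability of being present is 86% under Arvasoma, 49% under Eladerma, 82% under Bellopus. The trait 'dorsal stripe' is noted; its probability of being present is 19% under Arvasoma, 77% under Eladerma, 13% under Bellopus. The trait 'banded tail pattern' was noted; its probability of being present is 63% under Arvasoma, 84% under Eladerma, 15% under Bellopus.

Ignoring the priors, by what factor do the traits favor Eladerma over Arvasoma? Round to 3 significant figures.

The Bayes factor is the ratio of the joint likelihoods of the trait pattern under the two hypotheses.
  Eladerma: 0.49 × 0.77 × 0.84 = 0.31693
  Arvasoma: 0.86 × 0.19 × 0.63 = 0.10294
Bayes factor = 0.31693 / 0.10294 ≈ 3.08

3.08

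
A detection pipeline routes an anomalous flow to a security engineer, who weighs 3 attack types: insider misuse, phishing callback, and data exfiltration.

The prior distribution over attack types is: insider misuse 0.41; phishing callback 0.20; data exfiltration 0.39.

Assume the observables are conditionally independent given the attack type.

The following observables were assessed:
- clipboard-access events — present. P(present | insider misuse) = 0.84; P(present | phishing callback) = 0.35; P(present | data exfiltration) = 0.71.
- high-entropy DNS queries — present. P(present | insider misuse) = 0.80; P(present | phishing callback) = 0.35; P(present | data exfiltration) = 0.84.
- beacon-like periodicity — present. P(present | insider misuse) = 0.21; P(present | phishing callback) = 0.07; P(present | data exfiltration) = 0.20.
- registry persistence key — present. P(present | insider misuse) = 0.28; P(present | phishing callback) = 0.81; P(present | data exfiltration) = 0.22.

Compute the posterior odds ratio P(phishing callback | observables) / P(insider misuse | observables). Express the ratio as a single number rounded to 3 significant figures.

0.0857

The normalizing constant cancels in an odds ratio, so compute prior × likelihood for the two hypotheses only:
  phishing callback: 0.20 × 0.35 × 0.35 × 0.07 × 0.81 = 0.0013892
  insider misuse: 0.41 × 0.84 × 0.80 × 0.21 × 0.28 = 0.016201
Odds(phishing callback : insider misuse) = 0.0013892 / 0.016201 ≈ 0.0857.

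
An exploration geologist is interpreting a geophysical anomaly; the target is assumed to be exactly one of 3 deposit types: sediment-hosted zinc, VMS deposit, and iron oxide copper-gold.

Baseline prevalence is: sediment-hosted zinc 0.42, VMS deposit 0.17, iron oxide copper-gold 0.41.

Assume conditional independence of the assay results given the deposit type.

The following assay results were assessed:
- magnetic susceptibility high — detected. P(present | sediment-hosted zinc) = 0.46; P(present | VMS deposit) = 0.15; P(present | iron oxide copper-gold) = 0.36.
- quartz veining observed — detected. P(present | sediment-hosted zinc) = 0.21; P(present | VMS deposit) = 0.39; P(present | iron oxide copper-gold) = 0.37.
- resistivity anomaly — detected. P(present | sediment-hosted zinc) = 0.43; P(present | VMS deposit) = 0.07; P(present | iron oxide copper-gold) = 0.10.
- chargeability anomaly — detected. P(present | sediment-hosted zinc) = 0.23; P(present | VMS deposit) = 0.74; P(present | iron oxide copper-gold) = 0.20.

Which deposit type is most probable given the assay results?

sediment-hosted zinc

Multiply each prior by the joint likelihood of the assay result pattern:
  sediment-hosted zinc: 0.42 × 0.46 × 0.21 × 0.43 × 0.23 = 0.0040126
  VMS deposit: 0.17 × 0.15 × 0.39 × 0.07 × 0.74 = 0.00051515
  iron oxide copper-gold: 0.41 × 0.36 × 0.37 × 0.10 × 0.20 = 0.0010922
Normalizing constant Z = 0.0040126 + 0.00051515 + 0.0010922 = 0.00562.
P(sediment-hosted zinc | evidence) ≈ 0.0040126 / 0.00562 ≈ 0.714
P(VMS deposit | evidence) ≈ 0.00051515 / 0.00562 ≈ 0.092
P(iron oxide copper-gold | evidence) ≈ 0.0010922 / 0.00562 ≈ 0.194
The largest is 0.714, so sediment-hosted zinc is most probable.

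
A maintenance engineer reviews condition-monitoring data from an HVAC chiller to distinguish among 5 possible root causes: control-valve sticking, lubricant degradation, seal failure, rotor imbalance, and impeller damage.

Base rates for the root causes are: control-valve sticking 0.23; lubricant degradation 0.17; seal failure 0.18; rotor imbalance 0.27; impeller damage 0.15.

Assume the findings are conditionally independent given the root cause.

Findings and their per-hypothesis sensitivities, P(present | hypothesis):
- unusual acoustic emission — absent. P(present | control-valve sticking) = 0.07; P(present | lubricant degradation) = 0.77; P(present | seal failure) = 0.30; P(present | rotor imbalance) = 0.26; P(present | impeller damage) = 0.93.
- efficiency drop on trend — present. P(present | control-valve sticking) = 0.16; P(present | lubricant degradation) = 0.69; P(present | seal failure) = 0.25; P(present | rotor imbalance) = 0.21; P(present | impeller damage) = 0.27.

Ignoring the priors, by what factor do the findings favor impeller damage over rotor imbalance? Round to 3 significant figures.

Take the product of per-finding likelihoods under each hypothesis (using 1 − P(present | H) for each absent finding), then divide.
  impeller damage: (1 − 0.93) × 0.27 = 0.0189
  rotor imbalance: (1 − 0.26) × 0.21 = 0.1554
Bayes factor = 0.0189 / 0.1554 ≈ 0.122

0.122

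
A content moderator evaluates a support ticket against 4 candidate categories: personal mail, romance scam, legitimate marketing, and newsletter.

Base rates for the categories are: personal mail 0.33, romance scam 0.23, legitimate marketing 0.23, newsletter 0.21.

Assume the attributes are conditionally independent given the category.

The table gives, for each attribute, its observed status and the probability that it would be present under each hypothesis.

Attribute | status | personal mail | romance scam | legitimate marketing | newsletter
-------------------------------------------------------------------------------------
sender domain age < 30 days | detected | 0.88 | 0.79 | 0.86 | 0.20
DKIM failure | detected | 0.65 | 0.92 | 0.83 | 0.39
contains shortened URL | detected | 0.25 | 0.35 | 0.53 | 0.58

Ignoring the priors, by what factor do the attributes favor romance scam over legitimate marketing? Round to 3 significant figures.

Take the product of per-attribute likelihoods under each hypothesis, then divide.
  romance scam: 0.79 × 0.92 × 0.35 = 0.25438
  legitimate marketing: 0.86 × 0.83 × 0.53 = 0.37831
Bayes factor = 0.25438 / 0.37831 ≈ 0.672

0.672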